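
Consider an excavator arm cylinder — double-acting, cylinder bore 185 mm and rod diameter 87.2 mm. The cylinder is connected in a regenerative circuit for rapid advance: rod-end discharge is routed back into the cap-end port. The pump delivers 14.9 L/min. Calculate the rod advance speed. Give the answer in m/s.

In regeneration the rod-end outflow joins the pump flow into the cap end, so the net volume the pump must supply per unit advance equals the rod cross-section area.
Rod cross-section A_rod = π/4 × (87.2 mm)² = 5972 mm^2
v = Q_pump / A_rod

v ≈ 0.0416 m/s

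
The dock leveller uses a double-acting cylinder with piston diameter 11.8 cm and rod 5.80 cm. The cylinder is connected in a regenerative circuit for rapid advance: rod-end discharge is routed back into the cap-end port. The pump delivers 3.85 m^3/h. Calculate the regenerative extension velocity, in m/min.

v ≈ 24.3 m/min

In regeneration the rod-end outflow joins the pump flow into the cap end, so the net volume the pump must supply per unit advance equals the rod cross-section area.
Rod cross-section A_rod = π/4 × (5.80 cm)² = 26.42 cm^2
v = Q_pump / A_rod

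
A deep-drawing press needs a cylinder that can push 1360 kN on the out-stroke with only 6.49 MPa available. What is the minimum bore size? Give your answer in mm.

D ≈ 517 mm

Extension force acts on the full piston face: F = P × (π/4)D².
D = √(4F / (πP)) = √(4 × 1360 kN / (π × 6.49 MPa))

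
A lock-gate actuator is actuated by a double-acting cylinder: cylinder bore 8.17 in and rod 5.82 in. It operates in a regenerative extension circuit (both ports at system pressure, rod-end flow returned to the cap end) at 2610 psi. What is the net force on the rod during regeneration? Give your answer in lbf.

F ≈ 69400 lbf

With equal pressure on both faces, forces on the annular region cancel; the net push is pressure × rod cross-section.
Rod cross-section A_rod = π/4 × (5.82 in)² = 26.60 in^2
F = P × A_rod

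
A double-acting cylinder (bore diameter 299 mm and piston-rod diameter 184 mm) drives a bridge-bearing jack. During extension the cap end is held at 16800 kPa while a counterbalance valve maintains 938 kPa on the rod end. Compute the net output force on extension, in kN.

Cap-side area A_cap = π/4 × (299 mm)² = 70220 mm^2
Rod-side annular area A_ann = π/4 × (299² − 184²) = 43620 mm^2
Net thrust = P_cap·A_cap − P_rod·A_ann = 1180 kN − 40.92 kN

F ≈ 1140 kN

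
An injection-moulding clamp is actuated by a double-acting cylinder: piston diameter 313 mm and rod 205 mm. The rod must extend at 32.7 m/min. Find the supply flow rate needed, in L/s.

Q ≈ 41.9 L/s

Cap-side area A_cap = π/4 × (313 mm)² = 76940 mm^2
Q = A × v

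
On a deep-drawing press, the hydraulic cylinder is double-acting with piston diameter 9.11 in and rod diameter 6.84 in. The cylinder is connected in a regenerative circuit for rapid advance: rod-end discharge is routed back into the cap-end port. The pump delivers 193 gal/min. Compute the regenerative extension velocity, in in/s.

v ≈ 20.2 in/s

In regeneration the rod-end outflow joins the pump flow into the cap end, so the net volume the pump must supply per unit advance equals the rod cross-section area.
Rod cross-section A_rod = π/4 × (6.84 in)² = 36.75 in^2
v = Q_pump / A_rod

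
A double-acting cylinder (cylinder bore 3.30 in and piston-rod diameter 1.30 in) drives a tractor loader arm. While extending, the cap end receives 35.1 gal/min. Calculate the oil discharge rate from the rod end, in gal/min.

Q_out ≈ 29.7 gal/min

Cap-side area A_cap = π/4 × (3.30 in)² = 8.553 in^2
Rod-side annular area A_ann = π/4 × (3.30² − 1.30²) = 7.226 in^2
Piston speed v = Q_in/A_cap; rod-end outflow Q_out = v × A_ann = Q_in × A_ann/A_cap.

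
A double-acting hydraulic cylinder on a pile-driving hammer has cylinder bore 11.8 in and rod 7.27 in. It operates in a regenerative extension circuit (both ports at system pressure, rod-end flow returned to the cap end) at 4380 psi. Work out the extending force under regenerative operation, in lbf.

With equal pressure on both faces, forces on the annular region cancel; the net push is pressure × rod cross-section.
Rod cross-section A_rod = π/4 × (7.27 in)² = 41.51 in^2
F = P × A_rod

F ≈ 1.82e5 lbf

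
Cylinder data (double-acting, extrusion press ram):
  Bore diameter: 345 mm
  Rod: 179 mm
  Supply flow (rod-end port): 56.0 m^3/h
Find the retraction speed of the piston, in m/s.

v ≈ 0.228 m/s

Rod-side annular area A_ann = π/4 × (345² − 179²) = 68320 mm^2
Flow into the rod-end port fills the annular volume.
v = Q / A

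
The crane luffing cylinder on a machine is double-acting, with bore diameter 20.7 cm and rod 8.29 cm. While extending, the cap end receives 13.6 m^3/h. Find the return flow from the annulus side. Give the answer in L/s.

Q_out ≈ 3.17 L/s

Cap-side area A_cap = π/4 × (20.7 cm)² = 336.5 cm^2
Rod-side annular area A_ann = π/4 × (20.7² − 8.29²) = 282.6 cm^2
Piston speed v = Q_in/A_cap; rod-end outflow Q_out = v × A_ann = Q_in × A_ann/A_cap.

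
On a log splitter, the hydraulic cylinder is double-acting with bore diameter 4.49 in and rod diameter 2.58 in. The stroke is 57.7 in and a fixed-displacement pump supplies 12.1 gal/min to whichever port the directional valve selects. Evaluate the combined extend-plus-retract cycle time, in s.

Cap-side area A_cap = π/4 × (4.49 in)² = 15.83 in^2
Rod-side annular area A_ann = π/4 × (4.49² − 2.58²) = 10.61 in^2
t_ext = A_cap·L/Q = 19.61 s
t_ret = A_ann·L/Q = 13.14 s
t_cycle = t_ext + t_ret

t ≈ 32.7 s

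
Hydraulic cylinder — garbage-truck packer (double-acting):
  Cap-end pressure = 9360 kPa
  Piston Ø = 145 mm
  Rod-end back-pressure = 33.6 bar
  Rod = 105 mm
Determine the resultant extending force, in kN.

F ≈ 128 kN

Cap-side area A_cap = π/4 × (145 mm)² = 16510 mm^2
Rod-side annular area A_ann = π/4 × (145² − 105²) = 7854 mm^2
Net thrust = P_cap·A_cap − P_rod·A_ann = 154.6 kN − 26.39 kN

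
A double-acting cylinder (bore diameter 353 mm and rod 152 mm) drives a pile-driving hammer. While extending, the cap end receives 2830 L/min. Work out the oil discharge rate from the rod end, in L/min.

Cap-side area A_cap = π/4 × (353 mm)² = 97870 mm^2
Rod-side annular area A_ann = π/4 × (353² − 152²) = 79720 mm^2
Piston speed v = Q_in/A_cap; rod-end outflow Q_out = v × A_ann = Q_in × A_ann/A_cap.

Q_out ≈ 2310 L/min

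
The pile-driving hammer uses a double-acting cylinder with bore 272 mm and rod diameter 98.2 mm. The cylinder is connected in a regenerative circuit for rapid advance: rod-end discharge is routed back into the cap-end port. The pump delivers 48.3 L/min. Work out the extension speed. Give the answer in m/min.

In regeneration the rod-end outflow joins the pump flow into the cap end, so the net volume the pump must supply per unit advance equals the rod cross-section area.
Rod cross-section A_rod = π/4 × (98.2 mm)² = 7574 mm^2
v = Q_pump / A_rod

v ≈ 6.38 m/min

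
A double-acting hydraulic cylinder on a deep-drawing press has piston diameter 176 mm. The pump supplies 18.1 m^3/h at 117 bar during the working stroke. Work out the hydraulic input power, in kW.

Hydraulic power = P × Q

W ≈ 58.8 kW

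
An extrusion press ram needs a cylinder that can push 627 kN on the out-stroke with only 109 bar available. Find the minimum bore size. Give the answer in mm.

D ≈ 271 mm

Extension force acts on the full piston face: F = P × (π/4)D².
D = √(4F / (πP)) = √(4 × 627 kN / (π × 109 bar))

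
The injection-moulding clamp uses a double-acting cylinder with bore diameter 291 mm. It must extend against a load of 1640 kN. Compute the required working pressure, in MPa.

Cap-side area A_cap = π/4 × (291 mm)² = 66510 mm^2
P = F / A = 1640 kN / A

P ≈ 24.7 MPa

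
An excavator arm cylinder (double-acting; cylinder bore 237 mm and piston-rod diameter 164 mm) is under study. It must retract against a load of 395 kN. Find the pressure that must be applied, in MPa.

Rod-side annular area A_ann = π/4 × (237² − 164²) = 22990 mm^2
Retraction: pressure acts on the annular area.
P = F / A = 395 kN / A

P ≈ 17.2 MPa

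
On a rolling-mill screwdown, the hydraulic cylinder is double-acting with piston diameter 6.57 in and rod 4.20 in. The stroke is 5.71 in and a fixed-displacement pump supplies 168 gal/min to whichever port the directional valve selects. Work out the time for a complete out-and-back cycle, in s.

Cap-side area A_cap = π/4 × (6.57 in)² = 33.90 in^2
Rod-side annular area A_ann = π/4 × (6.57² − 4.20²) = 20.05 in^2
t_ext = A_cap·L/Q = 0.2993 s
t_ret = A_ann·L/Q = 0.1770 s
t_cycle = t_ext + t_ret

t ≈ 0.476 s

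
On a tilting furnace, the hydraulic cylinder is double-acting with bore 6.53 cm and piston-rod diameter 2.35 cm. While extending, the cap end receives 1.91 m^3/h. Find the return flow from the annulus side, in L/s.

Q_out ≈ 0.462 L/s

Cap-side area A_cap = π/4 × (6.53 cm)² = 33.49 cm^2
Rod-side annular area A_ann = π/4 × (6.53² − 2.35²) = 29.15 cm^2
Piston speed v = Q_in/A_cap; rod-end outflow Q_out = v × A_ann = Q_in × A_ann/A_cap.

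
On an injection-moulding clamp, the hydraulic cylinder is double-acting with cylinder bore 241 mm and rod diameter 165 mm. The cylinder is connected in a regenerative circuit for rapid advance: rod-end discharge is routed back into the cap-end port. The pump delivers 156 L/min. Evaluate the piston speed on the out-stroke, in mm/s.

In regeneration the rod-end outflow joins the pump flow into the cap end, so the net volume the pump must supply per unit advance equals the rod cross-section area.
Rod cross-section A_rod = π/4 × (165 mm)² = 21380 mm^2
v = Q_pump / A_rod

v ≈ 122 mm/s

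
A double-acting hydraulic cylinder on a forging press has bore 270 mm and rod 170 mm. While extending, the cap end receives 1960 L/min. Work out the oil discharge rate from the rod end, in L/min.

Cap-side area A_cap = π/4 × (270 mm)² = 57260 mm^2
Rod-side annular area A_ann = π/4 × (270² − 170²) = 34560 mm^2
Piston speed v = Q_in/A_cap; rod-end outflow Q_out = v × A_ann = Q_in × A_ann/A_cap.

Q_out ≈ 1180 L/min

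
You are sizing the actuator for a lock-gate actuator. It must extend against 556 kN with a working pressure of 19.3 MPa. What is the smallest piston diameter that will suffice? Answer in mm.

Extension force acts on the full piston face: F = P × (π/4)D².
D = √(4F / (πP)) = √(4 × 556 kN / (π × 19.3 MPa))

D ≈ 192 mm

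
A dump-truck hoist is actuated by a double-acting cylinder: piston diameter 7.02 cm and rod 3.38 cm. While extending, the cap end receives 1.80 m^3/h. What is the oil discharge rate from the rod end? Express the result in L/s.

Q_out ≈ 0.384 L/s

Cap-side area A_cap = π/4 × (7.02 cm)² = 38.70 cm^2
Rod-side annular area A_ann = π/4 × (7.02² − 3.38²) = 29.73 cm^2
Piston speed v = Q_in/A_cap; rod-end outflow Q_out = v × A_ann = Q_in × A_ann/A_cap.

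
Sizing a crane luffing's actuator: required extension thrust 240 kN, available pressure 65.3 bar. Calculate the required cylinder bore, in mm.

D ≈ 216 mm

Extension force acts on the full piston face: F = P × (π/4)D².
D = √(4F / (πP)) = √(4 × 240 kN / (π × 65.3 bar))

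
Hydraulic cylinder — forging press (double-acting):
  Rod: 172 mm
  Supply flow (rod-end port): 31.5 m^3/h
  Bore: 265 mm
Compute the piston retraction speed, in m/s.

v ≈ 0.274 m/s

Rod-side annular area A_ann = π/4 × (265² − 172²) = 31920 mm^2
Flow into the rod-end port fills the annular volume.
v = Q / A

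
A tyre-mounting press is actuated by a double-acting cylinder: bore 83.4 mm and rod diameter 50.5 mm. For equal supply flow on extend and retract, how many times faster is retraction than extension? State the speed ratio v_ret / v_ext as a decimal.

Cap-side area A_cap = π/4 × (83.4 mm)² = 5463 mm^2
Rod-side annular area A_ann = π/4 × (83.4² − 50.5²) = 3460 mm^2
For equal Q, v ∝ 1/A, so v_ret/v_ext = A_cap/A_ann.

v_ret/v_ext ≈ 1.58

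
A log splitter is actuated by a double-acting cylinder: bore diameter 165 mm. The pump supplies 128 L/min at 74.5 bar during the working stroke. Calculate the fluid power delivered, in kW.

W ≈ 15.9 kW

Hydraulic power = P × Q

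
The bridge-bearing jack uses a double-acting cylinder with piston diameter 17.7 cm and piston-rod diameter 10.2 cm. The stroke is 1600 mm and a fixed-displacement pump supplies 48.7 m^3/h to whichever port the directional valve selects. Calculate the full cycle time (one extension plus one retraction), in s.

t ≈ 4.85 s

Cap-side area A_cap = π/4 × (17.7 cm)² = 246.1 cm^2
Rod-side annular area A_ann = π/4 × (17.7² − 10.2²) = 164.3 cm^2
t_ext = A_cap·L/Q = 2.910 s
t_ret = A_ann·L/Q = 1.944 s
t_cycle = t_ext + t_ret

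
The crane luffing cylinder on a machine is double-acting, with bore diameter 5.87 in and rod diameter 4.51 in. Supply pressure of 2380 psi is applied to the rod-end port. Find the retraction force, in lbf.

Rod-side annular area A_ann = π/4 × (5.87² − 4.51²) = 11.09 in^2
On retraction the pressure acts on the annular area (bore minus rod).
F = P × A_ann

F ≈ 26400 lbf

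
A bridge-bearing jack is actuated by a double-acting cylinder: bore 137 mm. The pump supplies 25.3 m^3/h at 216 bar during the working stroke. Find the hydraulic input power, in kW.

Hydraulic power = P × Q

W ≈ 152 kW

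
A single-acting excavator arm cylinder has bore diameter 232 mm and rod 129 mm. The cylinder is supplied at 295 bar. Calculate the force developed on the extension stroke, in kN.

Cap-side area A_cap = π/4 × (232 mm)² = 42270 mm^2
F = P × A_cap = 295 bar × A_cap

F ≈ 1250 kN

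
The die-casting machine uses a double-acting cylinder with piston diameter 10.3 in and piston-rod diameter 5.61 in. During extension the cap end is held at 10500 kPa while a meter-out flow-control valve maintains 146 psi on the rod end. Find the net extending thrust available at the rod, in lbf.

F ≈ 1.18e5 lbf

Cap-side area A_cap = π/4 × (10.3 in)² = 83.32 in^2
Rod-side annular area A_ann = π/4 × (10.3² − 5.61²) = 58.60 in^2
Net thrust = P_cap·A_cap − P_rod·A_ann = 1.269e5 lbf − 8556 lbf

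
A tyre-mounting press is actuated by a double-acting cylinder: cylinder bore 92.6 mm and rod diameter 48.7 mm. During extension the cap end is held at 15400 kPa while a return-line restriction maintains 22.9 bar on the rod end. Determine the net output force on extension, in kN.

Cap-side area A_cap = π/4 × (92.6 mm)² = 6735 mm^2
Rod-side annular area A_ann = π/4 × (92.6² − 48.7²) = 4872 mm^2
Net thrust = P_cap·A_cap − P_rod·A_ann = 103.7 kN − 11.16 kN

F ≈ 92.6 kN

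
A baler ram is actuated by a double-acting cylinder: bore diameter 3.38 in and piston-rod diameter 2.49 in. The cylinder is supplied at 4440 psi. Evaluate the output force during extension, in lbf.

Cap-side area A_cap = π/4 × (3.38 in)² = 8.973 in^2
F = P × A_cap = 4440 psi × A_cap

F ≈ 39800 lbf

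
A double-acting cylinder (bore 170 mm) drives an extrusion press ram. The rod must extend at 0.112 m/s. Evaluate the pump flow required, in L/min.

Q ≈ 153 L/min

Cap-side area A_cap = π/4 × (170 mm)² = 22700 mm^2
Q = A × v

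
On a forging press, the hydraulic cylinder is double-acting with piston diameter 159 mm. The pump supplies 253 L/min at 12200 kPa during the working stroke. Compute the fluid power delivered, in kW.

W ≈ 51.4 kW

Hydraulic power = P × Q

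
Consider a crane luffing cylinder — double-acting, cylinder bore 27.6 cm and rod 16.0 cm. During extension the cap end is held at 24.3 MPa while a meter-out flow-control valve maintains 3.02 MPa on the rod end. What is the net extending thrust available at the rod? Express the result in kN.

Cap-side area A_cap = π/4 × (27.6 cm)² = 598.3 cm^2
Rod-side annular area A_ann = π/4 × (27.6² − 16.0²) = 397.2 cm^2
Net thrust = P_cap·A_cap − P_rod·A_ann = 1454 kN − 120.0 kN

F ≈ 1330 kN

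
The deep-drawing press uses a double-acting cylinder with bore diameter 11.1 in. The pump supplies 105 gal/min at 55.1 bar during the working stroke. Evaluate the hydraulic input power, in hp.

Hydraulic power = P × Q

W ≈ 48.9 hp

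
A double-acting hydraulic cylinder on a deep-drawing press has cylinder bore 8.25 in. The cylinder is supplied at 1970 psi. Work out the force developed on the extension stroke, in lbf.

Cap-side area A_cap = π/4 × (8.25 in)² = 53.46 in^2
F = P × A_cap = 1970 psi × A_cap

F ≈ 1.05e5 lbf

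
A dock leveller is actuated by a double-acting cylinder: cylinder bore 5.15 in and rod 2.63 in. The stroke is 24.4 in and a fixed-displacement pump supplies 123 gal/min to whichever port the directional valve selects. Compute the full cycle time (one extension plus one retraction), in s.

Cap-side area A_cap = π/4 × (5.15 in)² = 20.83 in^2
Rod-side annular area A_ann = π/4 × (5.15² − 2.63²) = 15.40 in^2
t_ext = A_cap·L/Q = 1.073 s
t_ret = A_ann·L/Q = 0.7934 s
t_cycle = t_ext + t_ret

t ≈ 1.87 s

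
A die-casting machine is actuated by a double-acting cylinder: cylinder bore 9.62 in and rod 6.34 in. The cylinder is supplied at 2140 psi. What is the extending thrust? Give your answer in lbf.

F ≈ 1.56e5 lbf

Cap-side area A_cap = π/4 × (9.62 in)² = 72.68 in^2
F = P × A_cap = 2140 psi × A_cap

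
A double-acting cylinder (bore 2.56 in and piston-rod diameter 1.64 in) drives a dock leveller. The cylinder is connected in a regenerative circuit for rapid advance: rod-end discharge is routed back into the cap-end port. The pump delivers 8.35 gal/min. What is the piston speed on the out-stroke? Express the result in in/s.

In regeneration the rod-end outflow joins the pump flow into the cap end, so the net volume the pump must supply per unit advance equals the rod cross-section area.
Rod cross-section A_rod = π/4 × (1.64 in)² = 2.112 in^2
v = Q_pump / A_rod

v ≈ 15.2 in/s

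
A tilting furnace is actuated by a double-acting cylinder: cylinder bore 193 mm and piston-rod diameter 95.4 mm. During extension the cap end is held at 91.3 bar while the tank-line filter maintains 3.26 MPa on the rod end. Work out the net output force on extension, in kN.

F ≈ 195 kN

Cap-side area A_cap = π/4 × (193 mm)² = 29260 mm^2
Rod-side annular area A_ann = π/4 × (193² − 95.4²) = 22110 mm^2
Net thrust = P_cap·A_cap − P_rod·A_ann = 267.1 kN − 72.07 kN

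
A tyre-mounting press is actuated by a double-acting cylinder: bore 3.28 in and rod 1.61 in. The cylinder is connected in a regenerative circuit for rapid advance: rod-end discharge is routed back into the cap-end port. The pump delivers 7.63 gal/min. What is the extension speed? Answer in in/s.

In regeneration the rod-end outflow joins the pump flow into the cap end, so the net volume the pump must supply per unit advance equals the rod cross-section area.
Rod cross-section A_rod = π/4 × (1.61 in)² = 2.036 in^2
v = Q_pump / A_rod

v ≈ 14.4 in/s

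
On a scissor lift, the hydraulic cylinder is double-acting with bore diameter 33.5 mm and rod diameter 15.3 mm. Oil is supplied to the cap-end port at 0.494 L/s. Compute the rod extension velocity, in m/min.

v ≈ 33.6 m/min

Cap-side area A_cap = π/4 × (33.5 mm)² = 881.4 mm^2
v = Q / A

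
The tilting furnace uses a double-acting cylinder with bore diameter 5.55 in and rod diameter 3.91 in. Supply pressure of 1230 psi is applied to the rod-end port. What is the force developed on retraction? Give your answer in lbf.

F ≈ 15000 lbf

Rod-side annular area A_ann = π/4 × (5.55² − 3.91²) = 12.18 in^2
On retraction the pressure acts on the annular area (bore minus rod).
F = P × A_ann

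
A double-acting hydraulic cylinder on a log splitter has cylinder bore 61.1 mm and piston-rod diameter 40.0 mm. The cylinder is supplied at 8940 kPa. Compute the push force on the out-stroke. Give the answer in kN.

Cap-side area A_cap = π/4 × (61.1 mm)² = 2932 mm^2
F = P × A_cap = 8940 kPa × A_cap

F ≈ 26.2 kN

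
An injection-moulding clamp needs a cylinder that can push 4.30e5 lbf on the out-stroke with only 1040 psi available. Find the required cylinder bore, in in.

D ≈ 22.9 in

Extension force acts on the full piston face: F = P × (π/4)D².
D = √(4F / (πP)) = √(4 × 4.30e5 lbf / (π × 1040 psi))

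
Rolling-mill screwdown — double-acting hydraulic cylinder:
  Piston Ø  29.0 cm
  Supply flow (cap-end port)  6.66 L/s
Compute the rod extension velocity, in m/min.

v ≈ 6.05 m/min

Cap-side area A_cap = π/4 × (29.0 cm)² = 660.5 cm^2
v = Q / A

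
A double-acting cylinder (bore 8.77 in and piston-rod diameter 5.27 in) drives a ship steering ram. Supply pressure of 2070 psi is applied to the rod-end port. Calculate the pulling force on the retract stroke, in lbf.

Rod-side annular area A_ann = π/4 × (8.77² − 5.27²) = 38.59 in^2
On retraction the pressure acts on the annular area (bore minus rod).
F = P × A_ann

F ≈ 79900 lbf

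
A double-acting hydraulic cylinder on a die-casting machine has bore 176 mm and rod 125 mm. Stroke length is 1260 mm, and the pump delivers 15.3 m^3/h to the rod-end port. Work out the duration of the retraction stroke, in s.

Rod-side annular area A_ann = π/4 × (176² − 125²) = 12060 mm^2
Swept volume V = A × L; t = V / Q = A·L / Q

t ≈ 3.57 s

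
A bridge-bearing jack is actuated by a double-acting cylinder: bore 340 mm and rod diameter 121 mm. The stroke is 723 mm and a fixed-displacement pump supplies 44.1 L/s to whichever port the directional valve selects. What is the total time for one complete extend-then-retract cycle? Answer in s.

t ≈ 2.79 s

Cap-side area A_cap = π/4 × (340 mm)² = 90790 mm^2
Rod-side annular area A_ann = π/4 × (340² − 121²) = 79290 mm^2
t_ext = A_cap·L/Q = 1.488 s
t_ret = A_ann·L/Q = 1.300 s
t_cycle = t_ext + t_ret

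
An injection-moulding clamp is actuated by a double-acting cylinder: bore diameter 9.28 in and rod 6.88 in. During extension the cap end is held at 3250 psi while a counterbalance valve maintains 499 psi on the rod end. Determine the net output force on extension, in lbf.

Cap-side area A_cap = π/4 × (9.28 in)² = 67.64 in^2
Rod-side annular area A_ann = π/4 × (9.28² − 6.88²) = 30.46 in^2
Net thrust = P_cap·A_cap − P_rod·A_ann = 2.198e5 lbf − 15200 lbf

F ≈ 2.05e5 lbf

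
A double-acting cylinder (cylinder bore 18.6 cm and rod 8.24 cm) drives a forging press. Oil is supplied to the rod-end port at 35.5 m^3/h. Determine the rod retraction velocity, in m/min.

v ≈ 27.1 m/min

Rod-side annular area A_ann = π/4 × (18.6² − 8.24²) = 218.4 cm^2
Flow into the rod-end port fills the annular volume.
v = Q / A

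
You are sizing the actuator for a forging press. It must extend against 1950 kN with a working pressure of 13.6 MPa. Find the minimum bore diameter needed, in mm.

Extension force acts on the full piston face: F = P × (π/4)D².
D = √(4F / (πP)) = √(4 × 1950 kN / (π × 13.6 MPa))

D ≈ 427 mm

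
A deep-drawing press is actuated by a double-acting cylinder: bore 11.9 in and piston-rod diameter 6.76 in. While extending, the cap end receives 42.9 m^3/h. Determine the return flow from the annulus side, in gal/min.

Q_out ≈ 128 gal/min

Cap-side area A_cap = π/4 × (11.9 in)² = 111.2 in^2
Rod-side annular area A_ann = π/4 × (11.9² − 6.76²) = 75.33 in^2
Piston speed v = Q_in/A_cap; rod-end outflow Q_out = v × A_ann = Q_in × A_ann/A_cap.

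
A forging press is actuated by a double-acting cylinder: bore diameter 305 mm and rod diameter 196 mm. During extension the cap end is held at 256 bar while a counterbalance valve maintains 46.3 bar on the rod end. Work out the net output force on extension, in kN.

F ≈ 1670 kN

Cap-side area A_cap = π/4 × (305 mm)² = 73060 mm^2
Rod-side annular area A_ann = π/4 × (305² − 196²) = 42890 mm^2
Net thrust = P_cap·A_cap − P_rod·A_ann = 1870 kN − 198.6 kN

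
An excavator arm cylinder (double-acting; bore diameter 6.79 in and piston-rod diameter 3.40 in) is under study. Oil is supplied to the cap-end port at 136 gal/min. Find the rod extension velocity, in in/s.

Cap-side area A_cap = π/4 × (6.79 in)² = 36.21 in^2
v = Q / A

v ≈ 14.5 in/s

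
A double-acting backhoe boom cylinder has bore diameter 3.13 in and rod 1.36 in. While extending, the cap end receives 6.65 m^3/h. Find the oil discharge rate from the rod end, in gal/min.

Cap-side area A_cap = π/4 × (3.13 in)² = 7.694 in^2
Rod-side annular area A_ann = π/4 × (3.13² − 1.36²) = 6.242 in^2
Piston speed v = Q_in/A_cap; rod-end outflow Q_out = v × A_ann = Q_in × A_ann/A_cap.

Q_out ≈ 23.8 gal/min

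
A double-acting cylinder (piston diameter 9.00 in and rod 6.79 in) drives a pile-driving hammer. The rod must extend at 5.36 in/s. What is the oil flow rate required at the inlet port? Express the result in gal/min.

Cap-side area A_cap = π/4 × (9.00 in)² = 63.62 in^2
Q = A × v

Q ≈ 88.6 gal/min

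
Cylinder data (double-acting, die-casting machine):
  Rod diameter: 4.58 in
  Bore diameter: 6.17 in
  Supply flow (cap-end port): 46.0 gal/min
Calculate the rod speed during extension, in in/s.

Cap-side area A_cap = π/4 × (6.17 in)² = 29.90 in^2
v = Q / A

v ≈ 5.92 in/s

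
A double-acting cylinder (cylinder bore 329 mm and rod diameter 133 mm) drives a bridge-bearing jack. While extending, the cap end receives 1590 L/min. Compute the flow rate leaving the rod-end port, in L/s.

Cap-side area A_cap = π/4 × (329 mm)² = 85010 mm^2
Rod-side annular area A_ann = π/4 × (329² − 133²) = 71120 mm^2
Piston speed v = Q_in/A_cap; rod-end outflow Q_out = v × A_ann = Q_in × A_ann/A_cap.

Q_out ≈ 22.2 L/s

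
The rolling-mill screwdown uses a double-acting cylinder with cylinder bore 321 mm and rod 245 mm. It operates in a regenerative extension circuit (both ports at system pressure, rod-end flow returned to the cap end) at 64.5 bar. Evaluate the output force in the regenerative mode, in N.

F ≈ 3.04e5 N

With equal pressure on both faces, forces on the annular region cancel; the net push is pressure × rod cross-section.
Rod cross-section A_rod = π/4 × (245 mm)² = 47140 mm^2
F = P × A_rod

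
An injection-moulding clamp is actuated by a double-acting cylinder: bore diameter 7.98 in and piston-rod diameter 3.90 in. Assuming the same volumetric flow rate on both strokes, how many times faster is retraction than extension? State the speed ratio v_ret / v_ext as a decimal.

Cap-side area A_cap = π/4 × (7.98 in)² = 50.01 in^2
Rod-side annular area A_ann = π/4 × (7.98² − 3.90²) = 38.07 in^2
For equal Q, v ∝ 1/A, so v_ret/v_ext = A_cap/A_ann.

v_ret/v_ext ≈ 1.31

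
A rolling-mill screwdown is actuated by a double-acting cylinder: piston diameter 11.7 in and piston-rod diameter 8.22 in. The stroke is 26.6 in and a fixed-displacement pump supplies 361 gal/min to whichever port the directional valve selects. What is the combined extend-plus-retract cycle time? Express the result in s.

Cap-side area A_cap = π/4 × (11.7 in)² = 107.5 in^2
Rod-side annular area A_ann = π/4 × (11.7² − 8.22²) = 54.45 in^2
t_ext = A_cap·L/Q = 2.058 s
t_ret = A_ann·L/Q = 1.042 s
t_cycle = t_ext + t_ret

t ≈ 3.10 s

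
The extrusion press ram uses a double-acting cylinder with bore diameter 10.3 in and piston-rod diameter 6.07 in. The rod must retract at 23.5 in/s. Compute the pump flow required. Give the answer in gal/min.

Rod-side annular area A_ann = π/4 × (10.3² − 6.07²) = 54.38 in^2
Q = A × v

Q ≈ 332 gal/min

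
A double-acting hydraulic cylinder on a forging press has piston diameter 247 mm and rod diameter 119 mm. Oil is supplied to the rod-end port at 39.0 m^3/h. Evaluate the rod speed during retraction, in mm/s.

Rod-side annular area A_ann = π/4 × (247² − 119²) = 36790 mm^2
Flow into the rod-end port fills the annular volume.
v = Q / A

v ≈ 294 mm/s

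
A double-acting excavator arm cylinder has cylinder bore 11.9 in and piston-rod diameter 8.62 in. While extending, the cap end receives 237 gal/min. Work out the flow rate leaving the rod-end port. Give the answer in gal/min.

Q_out ≈ 113 gal/min

Cap-side area A_cap = π/4 × (11.9 in)² = 111.2 in^2
Rod-side annular area A_ann = π/4 × (11.9² − 8.62²) = 52.86 in^2
Piston speed v = Q_in/A_cap; rod-end outflow Q_out = v × A_ann = Q_in × A_ann/A_cap.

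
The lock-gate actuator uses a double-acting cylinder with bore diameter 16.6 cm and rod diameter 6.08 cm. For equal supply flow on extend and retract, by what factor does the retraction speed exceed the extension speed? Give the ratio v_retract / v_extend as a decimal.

Cap-side area A_cap = π/4 × (16.6 cm)² = 216.4 cm^2
Rod-side annular area A_ann = π/4 × (16.6² − 6.08²) = 187.4 cm^2
For equal Q, v ∝ 1/A, so v_ret/v_ext = A_cap/A_ann.

v_ret/v_ext ≈ 1.15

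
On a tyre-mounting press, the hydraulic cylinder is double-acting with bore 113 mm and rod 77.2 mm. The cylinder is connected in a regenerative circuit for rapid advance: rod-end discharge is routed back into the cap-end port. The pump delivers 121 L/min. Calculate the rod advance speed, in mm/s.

In regeneration the rod-end outflow joins the pump flow into the cap end, so the net volume the pump must supply per unit advance equals the rod cross-section area.
Rod cross-section A_rod = π/4 × (77.2 mm)² = 4681 mm^2
v = Q_pump / A_rod

v ≈ 431 mm/s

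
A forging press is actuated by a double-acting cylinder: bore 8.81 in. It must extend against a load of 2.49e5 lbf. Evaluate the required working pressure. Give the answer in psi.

Cap-side area A_cap = π/4 × (8.81 in)² = 60.96 in^2
P = F / A = 2.49e5 lbf / A

P ≈ 4080 psi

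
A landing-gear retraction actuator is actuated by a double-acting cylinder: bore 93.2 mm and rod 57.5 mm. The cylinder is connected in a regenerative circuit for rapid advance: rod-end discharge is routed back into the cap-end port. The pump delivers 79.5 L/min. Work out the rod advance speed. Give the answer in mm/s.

v ≈ 510 mm/s

In regeneration the rod-end outflow joins the pump flow into the cap end, so the net volume the pump must supply per unit advance equals the rod cross-section area.
Rod cross-section A_rod = π/4 × (57.5 mm)² = 2597 mm^2
v = Q_pump / A_rod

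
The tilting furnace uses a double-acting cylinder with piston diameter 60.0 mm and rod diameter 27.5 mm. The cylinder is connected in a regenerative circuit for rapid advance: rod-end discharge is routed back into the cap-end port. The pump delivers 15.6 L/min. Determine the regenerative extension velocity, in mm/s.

v ≈ 438 mm/s

In regeneration the rod-end outflow joins the pump flow into the cap end, so the net volume the pump must supply per unit advance equals the rod cross-section area.
Rod cross-section A_rod = π/4 × (27.5 mm)² = 594.0 mm^2
v = Q_pump / A_rod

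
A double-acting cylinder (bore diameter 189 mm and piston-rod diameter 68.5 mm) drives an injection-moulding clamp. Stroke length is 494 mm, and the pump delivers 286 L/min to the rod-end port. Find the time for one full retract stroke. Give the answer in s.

Rod-side annular area A_ann = π/4 × (189² − 68.5²) = 24370 mm^2
Swept volume V = A × L; t = V / Q = A·L / Q

t ≈ 2.53 s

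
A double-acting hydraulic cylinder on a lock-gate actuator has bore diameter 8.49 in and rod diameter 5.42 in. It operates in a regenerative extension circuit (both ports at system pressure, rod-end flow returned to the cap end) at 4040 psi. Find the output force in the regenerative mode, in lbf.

With equal pressure on both faces, forces on the annular region cancel; the net push is pressure × rod cross-section.
Rod cross-section A_rod = π/4 × (5.42 in)² = 23.07 in^2
F = P × A_rod

F ≈ 93200 lbf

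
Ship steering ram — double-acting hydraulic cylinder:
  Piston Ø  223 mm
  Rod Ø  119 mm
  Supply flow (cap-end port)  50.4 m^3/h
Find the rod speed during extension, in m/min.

v ≈ 21.5 m/min

Cap-side area A_cap = π/4 × (223 mm)² = 39060 mm^2
v = Q / A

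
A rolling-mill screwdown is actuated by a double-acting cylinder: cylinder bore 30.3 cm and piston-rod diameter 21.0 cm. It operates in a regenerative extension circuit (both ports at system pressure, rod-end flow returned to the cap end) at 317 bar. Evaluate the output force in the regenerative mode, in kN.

F ≈ 1100 kN

With equal pressure on both faces, forces on the annular region cancel; the net push is pressure × rod cross-section.
Rod cross-section A_rod = π/4 × (21.0 cm)² = 346.4 cm^2
F = P × A_rod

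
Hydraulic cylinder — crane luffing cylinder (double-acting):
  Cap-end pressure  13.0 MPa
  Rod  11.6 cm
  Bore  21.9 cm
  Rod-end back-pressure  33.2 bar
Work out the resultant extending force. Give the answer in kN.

F ≈ 400 kN

Cap-side area A_cap = π/4 × (21.9 cm)² = 376.7 cm^2
Rod-side annular area A_ann = π/4 × (21.9² − 11.6²) = 271.0 cm^2
Net thrust = P_cap·A_cap − P_rod·A_ann = 489.7 kN − 89.97 kN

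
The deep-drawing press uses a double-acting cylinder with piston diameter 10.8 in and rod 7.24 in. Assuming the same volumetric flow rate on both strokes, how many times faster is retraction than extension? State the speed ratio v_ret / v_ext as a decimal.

v_ret/v_ext ≈ 1.82

Cap-side area A_cap = π/4 × (10.8 in)² = 91.61 in^2
Rod-side annular area A_ann = π/4 × (10.8² − 7.24²) = 50.44 in^2
For equal Q, v ∝ 1/A, so v_ret/v_ext = A_cap/A_ann.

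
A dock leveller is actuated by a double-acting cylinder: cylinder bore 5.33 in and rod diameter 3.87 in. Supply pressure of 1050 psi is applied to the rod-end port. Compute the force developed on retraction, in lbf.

Rod-side annular area A_ann = π/4 × (5.33² − 3.87²) = 10.55 in^2
On retraction the pressure acts on the annular area (bore minus rod).
F = P × A_ann

F ≈ 11100 lbf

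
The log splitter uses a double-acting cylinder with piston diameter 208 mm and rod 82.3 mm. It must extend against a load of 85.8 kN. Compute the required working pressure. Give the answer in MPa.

P ≈ 2.53 MPa

Cap-side area A_cap = π/4 × (208 mm)² = 33980 mm^2
P = F / A = 85.8 kN / A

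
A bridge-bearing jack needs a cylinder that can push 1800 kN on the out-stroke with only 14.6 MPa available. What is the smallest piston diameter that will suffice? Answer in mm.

Extension force acts on the full piston face: F = P × (π/4)D².
D = √(4F / (πP)) = √(4 × 1800 kN / (π × 14.6 MPa))

D ≈ 396 mm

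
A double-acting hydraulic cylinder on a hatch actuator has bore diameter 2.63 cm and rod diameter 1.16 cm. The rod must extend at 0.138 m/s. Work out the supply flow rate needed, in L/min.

Q ≈ 4.50 L/min

Cap-side area A_cap = π/4 × (2.63 cm)² = 5.433 cm^2
Q = A × v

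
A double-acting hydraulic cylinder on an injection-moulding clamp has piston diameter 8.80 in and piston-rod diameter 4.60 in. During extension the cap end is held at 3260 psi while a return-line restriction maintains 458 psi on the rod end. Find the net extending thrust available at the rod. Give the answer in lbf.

F ≈ 1.78e5 lbf

Cap-side area A_cap = π/4 × (8.80 in)² = 60.82 in^2
Rod-side annular area A_ann = π/4 × (8.80² − 4.60²) = 44.20 in^2
Net thrust = P_cap·A_cap − P_rod·A_ann = 1.983e5 lbf − 20240 lbf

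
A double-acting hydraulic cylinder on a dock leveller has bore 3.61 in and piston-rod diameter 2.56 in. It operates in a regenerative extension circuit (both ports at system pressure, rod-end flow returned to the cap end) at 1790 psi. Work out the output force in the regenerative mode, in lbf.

F ≈ 9210 lbf

With equal pressure on both faces, forces on the annular region cancel; the net push is pressure × rod cross-section.
Rod cross-section A_rod = π/4 × (2.56 in)² = 5.147 in^2
F = P × A_rod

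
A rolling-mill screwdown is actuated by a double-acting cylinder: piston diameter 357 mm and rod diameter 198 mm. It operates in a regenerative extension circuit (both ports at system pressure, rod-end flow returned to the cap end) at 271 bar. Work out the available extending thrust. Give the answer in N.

F ≈ 8.34e5 N

With equal pressure on both faces, forces on the annular region cancel; the net push is pressure × rod cross-section.
Rod cross-section A_rod = π/4 × (198 mm)² = 30790 mm^2
F = P × A_rod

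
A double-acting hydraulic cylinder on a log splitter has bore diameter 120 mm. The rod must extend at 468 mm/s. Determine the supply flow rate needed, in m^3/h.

Q ≈ 19.1 m^3/h

Cap-side area A_cap = π/4 × (120 mm)² = 11310 mm^2
Q = A × v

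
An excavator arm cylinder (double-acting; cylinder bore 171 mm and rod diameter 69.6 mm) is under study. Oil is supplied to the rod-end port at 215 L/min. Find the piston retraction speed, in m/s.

v ≈ 0.187 m/s

Rod-side annular area A_ann = π/4 × (171² − 69.6²) = 19160 mm^2
Flow into the rod-end port fills the annular volume.
v = Q / A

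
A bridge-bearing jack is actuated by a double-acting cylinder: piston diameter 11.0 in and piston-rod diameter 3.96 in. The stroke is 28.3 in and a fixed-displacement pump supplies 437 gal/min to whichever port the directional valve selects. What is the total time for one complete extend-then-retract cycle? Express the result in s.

Cap-side area A_cap = π/4 × (11.0 in)² = 95.03 in^2
Rod-side annular area A_ann = π/4 × (11.0² − 3.96²) = 82.72 in^2
t_ext = A_cap·L/Q = 1.599 s
t_ret = A_ann·L/Q = 1.391 s
t_cycle = t_ext + t_ret

t ≈ 2.99 s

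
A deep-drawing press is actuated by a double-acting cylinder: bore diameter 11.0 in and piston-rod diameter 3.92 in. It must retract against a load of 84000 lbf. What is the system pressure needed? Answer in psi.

P ≈ 1010 psi

Rod-side annular area A_ann = π/4 × (11.0² − 3.92²) = 82.96 in^2
Retraction: pressure acts on the annular area.
P = F / A = 84000 lbf / A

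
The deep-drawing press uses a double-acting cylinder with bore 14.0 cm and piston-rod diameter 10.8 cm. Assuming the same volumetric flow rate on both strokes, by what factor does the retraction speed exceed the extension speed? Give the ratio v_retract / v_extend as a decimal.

v_ret/v_ext ≈ 2.47

Cap-side area A_cap = π/4 × (14.0 cm)² = 153.9 cm^2
Rod-side annular area A_ann = π/4 × (14.0² − 10.8²) = 62.33 cm^2
For equal Q, v ∝ 1/A, so v_ret/v_ext = A_cap/A_ann.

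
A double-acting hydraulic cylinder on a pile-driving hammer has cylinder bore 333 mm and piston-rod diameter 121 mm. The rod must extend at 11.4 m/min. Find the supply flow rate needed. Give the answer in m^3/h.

Q ≈ 59.6 m^3/h

Cap-side area A_cap = π/4 × (333 mm)² = 87090 mm^2
Q = A × v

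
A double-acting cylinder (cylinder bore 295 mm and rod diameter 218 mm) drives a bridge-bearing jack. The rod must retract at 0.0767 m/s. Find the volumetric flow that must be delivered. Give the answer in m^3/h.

Rod-side annular area A_ann = π/4 × (295² − 218²) = 31020 mm^2
Q = A × v

Q ≈ 8.57 m^3/h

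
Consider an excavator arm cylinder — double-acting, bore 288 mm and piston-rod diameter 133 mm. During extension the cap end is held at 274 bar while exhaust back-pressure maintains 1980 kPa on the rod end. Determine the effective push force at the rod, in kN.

F ≈ 1680 kN

Cap-side area A_cap = π/4 × (288 mm)² = 65140 mm^2
Rod-side annular area A_ann = π/4 × (288² − 133²) = 51250 mm^2
Net thrust = P_cap·A_cap − P_rod·A_ann = 1785 kN − 101.5 kN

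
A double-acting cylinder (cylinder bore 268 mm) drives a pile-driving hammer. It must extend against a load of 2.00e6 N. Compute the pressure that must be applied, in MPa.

Cap-side area A_cap = π/4 × (268 mm)² = 56410 mm^2
P = F / A = 2.00e6 N / A

P ≈ 35.5 MPa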